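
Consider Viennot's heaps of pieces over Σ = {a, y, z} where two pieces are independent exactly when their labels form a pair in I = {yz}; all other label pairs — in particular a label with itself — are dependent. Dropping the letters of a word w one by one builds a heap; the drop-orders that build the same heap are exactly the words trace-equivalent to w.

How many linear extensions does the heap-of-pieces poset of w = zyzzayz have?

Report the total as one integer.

8

drop 0:z onto floor
drop 1:y onto floor
drop 2:z onto {0:z}
drop 3:z onto {2:z}
drop 4:a onto {1:y, 3:z}
drop 5:y onto {4:a}
drop 6:z onto {4:a}
ground layer = {0:z, 1:y}
drop-orders for the pieces not yet dropped (sum over which currently-grounded one goes next):
  1 to go: {5} 1  {6} 1
  2 to go: {5,6} 2
  3 to go: {4,5,6} 2
  4 to go: {1,4,5,6} 2  {3,4,5,6} 2
  5 to go: {1,3,4,5,6} 4  {2,3,4,5,6} 2
  if 0:z drops first: 6 orders
  if 1:y drops first: 2 orders
heap linearizations: 8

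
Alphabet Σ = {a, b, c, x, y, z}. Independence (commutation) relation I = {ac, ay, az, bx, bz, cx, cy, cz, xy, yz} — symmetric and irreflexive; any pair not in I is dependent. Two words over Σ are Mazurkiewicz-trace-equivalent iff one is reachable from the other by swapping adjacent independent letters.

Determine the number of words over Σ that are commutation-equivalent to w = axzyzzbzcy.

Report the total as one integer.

364

piece 0:a — minimal
piece 1:x rests on {0:a}
piece 2:z rests on {1:x}
piece 3:y — minimal
piece 4:z rests on {2:z}
piece 5:z rests on {4:z}
piece 6:b rests on {0:a, 3:y}
piece 7:z rests on {5:z}
piece 8:c rests on {6:b}
piece 9:y rests on {6:b}
minimal pieces: {0:a, 3:y}
ways to finish when only these pieces remain (= sum over removing one remaining piece with nothing left below it):
  1 left: {7}→1  {8}→1  {9}→1
  2 left: {5,7}→1  {7,8}→2  {7,9}→2  {8,9}→2
  3 left: {4,5,7}→1  {5,7,8}→3  {5,7,9}→3  {6,8,9}→2  {7,8,9}→6
  4 left: {2,4,5,7}→1  {3,6,8,9}→2  {4,5,7,8}→4  {4,5,7,9}→4  {5,7,8,9}→12  {6,7,8,9}→8
  5 left: {1,2,4,5,7}→1  {2,4,5,7,8}→5  {2,4,5,7,9}→5  {3,6,7,8,9}→10  {4,5,7,8,9}→20  {5,6,7,8,9}→20
  6 left: {1,2,4,5,7,8}→6  {1,2,4,5,7,9}→6  {2,4,5,7,8,9}→30  {3,5,6,7,8,9}→30  {4,5,6,7,8,9}→40
  7 left: {1,2,4,5,7,8,9}→42  {2,4,5,6,7,8,9}→70  {3,4,5,6,7,8,9}→70
  8 left: {1,2,4,5,6,7,8,9}→112  {2,3,4,5,6,7,8,9}→140
  placing 0:a first → 252 extensions
  placing 3:y first → 112 extensions
total linear extensions = 364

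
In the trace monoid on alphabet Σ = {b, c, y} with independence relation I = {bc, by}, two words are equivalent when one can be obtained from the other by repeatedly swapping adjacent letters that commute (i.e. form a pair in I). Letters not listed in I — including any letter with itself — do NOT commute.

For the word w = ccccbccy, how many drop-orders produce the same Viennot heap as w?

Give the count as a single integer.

0(c) covers ∅
1(c) covers 0:c
2(c) covers 1:c
3(c) covers 2:c
4(b) covers ∅
5(c) covers 3:c
6(c) covers 5:c
7(y) covers 6:c
floor of heap: 0:c, 4:b
completions by unplaced set U, small U first (add the entries for U minus each lowest piece of U):
  |U|=1: {4}:1  {7}:1
  |U|=2: {4,7}:2  {6,7}:1
  |U|=3: {4,6,7}:3  {5,6,7}:1
  |U|=4: {3,5,6,7}:1  {4,5,6,7}:4
  |U|=5: {2,3,5,6,7}:1  {3,4,5,6,7}:5
  |U|=6: {1,2,3,5,6,7}:1  {2,3,4,5,6,7}:6
  start at 0(c): 7
  start at 4(b): 1
sum over floor = 8

8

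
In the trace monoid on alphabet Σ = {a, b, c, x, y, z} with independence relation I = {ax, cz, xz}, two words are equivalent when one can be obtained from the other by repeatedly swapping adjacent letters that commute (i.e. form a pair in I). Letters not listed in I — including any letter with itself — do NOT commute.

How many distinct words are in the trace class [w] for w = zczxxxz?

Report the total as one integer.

drop 0:z onto floor
drop 1:c onto floor
drop 2:z onto {0:z}
drop 3:x onto {1:c}
drop 4:x onto {3:x}
drop 5:x onto {4:x}
drop 6:z onto {2:z}
ground layer = {0:z, 1:c}
drop-orders for the pieces not yet dropped (sum over which currently-grounded one goes next):
  1 to go: {5} 1  {6} 1
  2 to go: {2,6} 1  {4,5} 1  {5,6} 2
  3 to go: {0,2,6} 1  {2,5,6} 3  {3,4,5} 1  {4,5,6} 3
  4 to go: {0,2,5,6} 4  {1,3,4,5} 1  {2,4,5,6} 6  {3,4,5,6} 4
  5 to go: {0,2,4,5,6} 10  {1,3,4,5,6} 5  {2,3,4,5,6} 10
  if 0:z drops first: 15 orders
  if 1:c drops first: 20 orders
heap linearizations: 35

35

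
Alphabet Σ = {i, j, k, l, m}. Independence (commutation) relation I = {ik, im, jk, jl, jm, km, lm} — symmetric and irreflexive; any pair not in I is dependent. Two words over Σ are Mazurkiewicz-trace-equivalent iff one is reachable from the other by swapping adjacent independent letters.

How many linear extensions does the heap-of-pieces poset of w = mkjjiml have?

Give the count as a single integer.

84

drop 0:m onto floor
drop 1:k onto floor
drop 2:j onto floor
drop 3:j onto {2:j}
drop 4:i onto {3:j}
drop 5:m onto {0:m}
drop 6:l onto {1:k, 4:i}
ground layer = {0:m, 1:k, 2:j}
drop-orders for the pieces not yet dropped (sum over which currently-grounded one goes next):
  1 to go: {5} 1  {6} 1
  2 to go: {0,5} 1  {1,6} 1  {4,6} 1  {5,6} 2
  3 to go: {0,5,6} 3  {1,4,6} 2  {1,5,6} 3  {3,4,6} 1  {4,5,6} 3
  4 to go: {0,1,5,6} 6  {0,4,5,6} 6  {1,3,4,6} 3  {1,4,5,6} 8  {2,3,4,6} 1  {3,4,5,6} 4
  5 to go: {0,1,4,5,6} 20  {0,3,4,5,6} 10  {1,2,3,4,6} 4  {1,3,4,5,6} 15  {2,3,4,5,6} 5
  if 0:m drops first: 24 orders
  if 1:k drops first: 15 orders
  if 2:j drops first: 45 orders
heap linearizations: 84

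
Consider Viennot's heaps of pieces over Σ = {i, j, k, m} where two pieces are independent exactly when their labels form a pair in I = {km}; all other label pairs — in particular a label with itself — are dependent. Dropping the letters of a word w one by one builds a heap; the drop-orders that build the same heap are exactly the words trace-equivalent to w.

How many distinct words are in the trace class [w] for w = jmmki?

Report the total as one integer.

drop 0:j onto floor
drop 1:m onto {0:j}
drop 2:m onto {1:m}
drop 3:k onto {0:j}
drop 4:i onto {2:m, 3:k}
ground layer = {0:j}
drop-orders for the pieces not yet dropped (sum over which currently-grounded one goes next):
  1 to go: {4} 1
  2 to go: {2,4} 1  {3,4} 1
  3 to go: {1,2,4} 1  {2,3,4} 2
  if 0:j drops first: 3 orders

3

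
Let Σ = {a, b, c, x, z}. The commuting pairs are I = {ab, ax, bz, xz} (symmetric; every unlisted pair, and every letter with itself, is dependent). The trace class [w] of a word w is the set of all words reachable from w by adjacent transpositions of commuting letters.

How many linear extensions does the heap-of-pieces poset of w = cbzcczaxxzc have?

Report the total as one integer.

20

drop 0:c onto floor
drop 1:b onto {0:c}
drop 2:z onto {0:c}
drop 3:c onto {1:b, 2:z}
drop 4:c onto {3:c}
drop 5:z onto {4:c}
drop 6:a onto {5:z}
drop 7:x onto {4:c}
drop 8:x onto {7:x}
drop 9:z onto {6:a}
drop 10:c onto {8:x, 9:z}
ground layer = {0:c}
drop-orders for the pieces not yet dropped (sum over which currently-grounded one goes next):
  1 to go: {10} 1
  2 to go: {8,10} 1  {9,10} 1
  3 to go: {6,9,10} 1  {7,8,10} 1  {8,9,10} 2
  4 to go: {5,6,9,10} 1  {6,8,9,10} 3  {7,8,9,10} 3
  5 to go: {5,6,8,9,10} 4  {6,7,8,9,10} 6
  6 to go: {5,6,7,8,9,10} 10
  7 to go: {4,5,6,7,8,9,10} 10
  8 to go: {3,4,5,6,7,8,9,10} 10
  9 to go: {1,3,4,5,6,7,8,9,10} 10  {2,3,4,5,6,7,8,9,10} 10
  if 0:c drops first: 20 orders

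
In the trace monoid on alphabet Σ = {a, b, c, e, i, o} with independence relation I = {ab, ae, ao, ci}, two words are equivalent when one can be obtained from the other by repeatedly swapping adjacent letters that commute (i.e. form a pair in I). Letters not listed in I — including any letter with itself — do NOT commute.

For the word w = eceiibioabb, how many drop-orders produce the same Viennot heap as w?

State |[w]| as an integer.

#0=e has no predecessor
#1=c depends on [0:e]
#2=e depends on [1:c]
#3=i depends on [2:e]
#4=i depends on [3:i]
#5=b depends on [4:i]
#6=i depends on [5:b]
#7=o depends on [6:i]
#8=a depends on [6:i]
#9=b depends on [7:o]
#10=b depends on [9:b]
sources: [0:e]
N(rest) = Σ N(rest − s) over sources s of rest; N(one piece) = 1:
  size 1 → [8]=1  [10]=1
  size 2 → [8,10]=2  [9,10]=1
  size 3 → [7,9,10]=1  [8,9,10]=3
  size 4 → [7,8,9,10]=4
  size 5 → [6,7,8,9,10]=4
  size 6 → [5,6,7,8,9,10]=4
  size 7 → [4,5,6,7,8,9,10]=4
  size 8 → [3,4,5,6,7,8,9,10]=4
  size 9 → [2,3,4,5,6,7,8,9,10]=4
  first=0(e) contributes 4

4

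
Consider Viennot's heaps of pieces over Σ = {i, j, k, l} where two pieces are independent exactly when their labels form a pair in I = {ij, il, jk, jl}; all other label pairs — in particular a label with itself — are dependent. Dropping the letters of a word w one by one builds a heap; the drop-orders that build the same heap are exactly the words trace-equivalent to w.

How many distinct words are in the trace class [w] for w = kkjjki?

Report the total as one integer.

0(k) covers ∅
1(k) covers 0:k
2(j) covers ∅
3(j) covers 2:j
4(k) covers 1:k
5(i) covers 4:k
floor of heap: 0:k, 2:j
completions by unplaced set U, small U first (add the entries for U minus each lowest piece of U):
  |U|=1: {3}:1  {5}:1
  |U|=2: {2,3}:1  {3,5}:2  {4,5}:1
  |U|=3: {1,4,5}:1  {2,3,5}:3  {3,4,5}:3
  |U|=4: {0,1,4,5}:1  {1,3,4,5}:4  {2,3,4,5}:6
  start at 0(k): 10
  start at 2(j): 5
sum over floor = 15

15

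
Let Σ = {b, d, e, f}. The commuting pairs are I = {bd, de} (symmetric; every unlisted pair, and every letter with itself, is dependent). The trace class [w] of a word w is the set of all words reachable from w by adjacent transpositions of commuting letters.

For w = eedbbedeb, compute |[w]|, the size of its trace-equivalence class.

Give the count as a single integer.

#0=e has no predecessor
#1=e depends on [0:e]
#2=d has no predecessor
#3=b depends on [1:e]
#4=b depends on [3:b]
#5=e depends on [4:b]
#6=d depends on [2:d]
#7=e depends on [5:e]
#8=b depends on [7:e]
sources: [0:e, 2:d]
N(rest) = Σ N(rest − s) over sources s of rest; N(one piece) = 1:
  size 1 → [6]=1  [8]=1
  size 2 → [2,6]=1  [6,8]=2  [7,8]=1
  size 3 → [2,6,8]=3  [5,7,8]=1  [6,7,8]=3
  size 4 → [2,6,7,8]=6  [4,5,7,8]=1  [5,6,7,8]=4
  size 5 → [2,5,6,7,8]=10  [3,4,5,7,8]=1  [4,5,6,7,8]=5
  size 6 → [1,3,4,5,7,8]=1  [2,4,5,6,7,8]=15  [3,4,5,6,7,8]=6
  size 7 → [0,1,3,4,5,7,8]=1  [1,3,4,5,6,7,8]=7  [2,3,4,5,6,7,8]=21
  first=0(e) contributes 28
  first=2(d) contributes 8
|[w]| = 36

36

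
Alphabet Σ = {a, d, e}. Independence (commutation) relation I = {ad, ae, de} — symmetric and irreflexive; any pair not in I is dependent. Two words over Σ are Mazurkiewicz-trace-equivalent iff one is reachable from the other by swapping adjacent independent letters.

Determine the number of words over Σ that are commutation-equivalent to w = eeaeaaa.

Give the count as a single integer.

35

#0=e has no predecessor
#1=e depends on [0:e]
#2=a has no predecessor
#3=e depends on [1:e]
#4=a depends on [2:a]
#5=a depends on [4:a]
#6=a depends on [5:a]
sources: [0:e, 2:a]
N(rest) = Σ N(rest − s) over sources s of rest; N(one piece) = 1:
  size 1 → [3]=1  [6]=1
  size 2 → [1,3]=1  [3,6]=2  [5,6]=1
  size 3 → [0,1,3]=1  [1,3,6]=3  [3,5,6]=3  [4,5,6]=1
  size 4 → [0,1,3,6]=4  [1,3,5,6]=6  [2,4,5,6]=1  [3,4,5,6]=4
  size 5 → [0,1,3,5,6]=10  [1,3,4,5,6]=10  [2,3,4,5,6]=5
  first=0(e) contributes 15
  first=2(a) contributes 20
|[w]| = 35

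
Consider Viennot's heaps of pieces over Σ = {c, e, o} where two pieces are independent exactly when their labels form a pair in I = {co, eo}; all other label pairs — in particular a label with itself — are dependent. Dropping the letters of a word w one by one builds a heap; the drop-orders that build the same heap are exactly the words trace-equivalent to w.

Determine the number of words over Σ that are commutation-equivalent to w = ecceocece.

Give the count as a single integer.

9

0(e) covers ∅
1(c) covers 0:e
2(c) covers 1:c
3(e) covers 2:c
4(o) covers ∅
5(c) covers 3:e
6(e) covers 5:c
7(c) covers 6:e
8(e) covers 7:c
floor of heap: 0:e, 4:o
completions by unplaced set U, small U first (add the entries for U minus each lowest piece of U):
  |U|=1: {4}:1  {8}:1
  |U|=2: {4,8}:2  {7,8}:1
  |U|=3: {4,7,8}:3  {6,7,8}:1
  |U|=4: {4,6,7,8}:4  {5,6,7,8}:1
  |U|=5: {3,5,6,7,8}:1  {4,5,6,7,8}:5
  |U|=6: {2,3,5,6,7,8}:1  {3,4,5,6,7,8}:6
  |U|=7: {1,2,3,5,6,7,8}:1  {2,3,4,5,6,7,8}:7
  start at 0(e): 8
  start at 4(o): 1
sum over floor = 9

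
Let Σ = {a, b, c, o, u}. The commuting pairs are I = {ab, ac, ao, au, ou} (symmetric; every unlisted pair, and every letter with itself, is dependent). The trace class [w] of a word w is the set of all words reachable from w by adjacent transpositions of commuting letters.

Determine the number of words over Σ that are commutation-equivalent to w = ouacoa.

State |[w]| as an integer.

30

#0=o has no predecessor
#1=u has no predecessor
#2=a has no predecessor
#3=c depends on [0:o, 1:u]
#4=o depends on [3:c]
#5=a depends on [2:a]
sources: [0:o, 1:u, 2:a]
N(rest) = Σ N(rest − s) over sources s of rest; N(one piece) = 1:
  size 1 → [4]=1  [5]=1
  size 2 → [2,5]=1  [3,4]=1  [4,5]=2
  size 3 → [0,3,4]=1  [1,3,4]=1  [2,4,5]=3  [3,4,5]=3
  size 4 → [0,1,3,4]=2  [0,3,4,5]=4  [1,3,4,5]=4  [2,3,4,5]=6
  first=0(o) contributes 10
  first=1(u) contributes 10
  first=2(a) contributes 10
|[w]| = 30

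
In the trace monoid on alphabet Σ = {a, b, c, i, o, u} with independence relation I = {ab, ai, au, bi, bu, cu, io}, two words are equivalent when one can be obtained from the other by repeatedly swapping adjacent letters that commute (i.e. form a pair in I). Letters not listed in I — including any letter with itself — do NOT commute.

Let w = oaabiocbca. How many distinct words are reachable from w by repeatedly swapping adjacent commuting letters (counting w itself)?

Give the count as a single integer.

drop 0:o onto floor
drop 1:a onto {0:o}
drop 2:a onto {1:a}
drop 3:b onto {0:o}
drop 4:i onto floor
drop 5:o onto {2:a, 3:b}
drop 6:c onto {4:i, 5:o}
drop 7:b onto {6:c}
drop 8:c onto {7:b}
drop 9:a onto {8:c}
ground layer = {0:o, 4:i}
drop-orders for the pieces not yet dropped (sum over which currently-grounded one goes next):
  1 to go: {9} 1
  2 to go: {8,9} 1
  3 to go: {7,8,9} 1
  4 to go: {6,7,8,9} 1
  5 to go: {4,6,7,8,9} 1  {5,6,7,8,9} 1
  6 to go: {2,5,6,7,8,9} 1  {3,5,6,7,8,9} 1  {4,5,6,7,8,9} 2
  7 to go: {1,2,5,6,7,8,9} 1  {2,3,5,6,7,8,9} 2  {2,4,5,6,7,8,9} 3  {3,4,5,6,7,8,9} 3
  8 to go: {1,2,3,5,6,7,8,9} 3  {1,2,4,5,6,7,8,9} 4  {2,3,4,5,6,7,8,9} 8
  if 0:o drops first: 15 orders
  if 4:i drops first: 3 orders
heap linearizations: 18

18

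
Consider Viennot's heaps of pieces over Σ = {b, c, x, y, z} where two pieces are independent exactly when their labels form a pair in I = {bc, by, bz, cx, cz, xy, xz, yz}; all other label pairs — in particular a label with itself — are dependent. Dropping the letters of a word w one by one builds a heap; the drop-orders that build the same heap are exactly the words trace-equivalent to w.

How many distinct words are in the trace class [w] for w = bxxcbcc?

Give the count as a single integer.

#0=b has no predecessor
#1=x depends on [0:b]
#2=x depends on [1:x]
#3=c has no predecessor
#4=b depends on [2:x]
#5=c depends on [3:c]
#6=c depends on [5:c]
sources: [0:b, 3:c]
N(rest) = Σ N(rest − s) over sources s of rest; N(one piece) = 1:
  size 1 → [4]=1  [6]=1
  size 2 → [2,4]=1  [4,6]=2  [5,6]=1
  size 3 → [1,2,4]=1  [2,4,6]=3  [3,5,6]=1  [4,5,6]=3
  size 4 → [0,1,2,4]=1  [1,2,4,6]=4  [2,4,5,6]=6  [3,4,5,6]=4
  size 5 → [0,1,2,4,6]=5  [1,2,4,5,6]=10  [2,3,4,5,6]=10
  first=0(b) contributes 20
  first=3(c) contributes 15
|[w]| = 35

35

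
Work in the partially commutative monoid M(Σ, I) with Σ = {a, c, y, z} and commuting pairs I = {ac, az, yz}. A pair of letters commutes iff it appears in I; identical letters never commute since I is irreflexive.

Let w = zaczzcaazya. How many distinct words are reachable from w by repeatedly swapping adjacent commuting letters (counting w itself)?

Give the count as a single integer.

196

0(z) covers ∅
1(a) covers ∅
2(c) covers 0:z
3(z) covers 2:c
4(z) covers 3:z
5(c) covers 4:z
6(a) covers 1:a
7(a) covers 6:a
8(z) covers 5:c
9(y) covers 5:c, 7:a
10(a) covers 9:y
floor of heap: 0:z, 1:a
completions by unplaced set U, small U first (add the entries for U minus each lowest piece of U):
  |U|=1: {8}:1  {10}:1
  |U|=2: {8,10}:2  {9,10}:1
  |U|=3: {7,9,10}:1  {8,9,10}:3
  |U|=4: {5,8,9,10}:3  {6,7,9,10}:1  {7,8,9,10}:4
  |U|=5: {1,6,7,9,10}:1  {4,5,8,9,10}:3  {5,7,8,9,10}:7  {6,7,8,9,10}:5
  |U|=6: {1,6,7,8,9,10}:6  {3,4,5,8,9,10}:3  {4,5,7,8,9,10}:10  {5,6,7,8,9,10}:12
  |U|=7: {1,5,6,7,8,9,10}:18  {2,3,4,5,8,9,10}:3  {3,4,5,7,8,9,10}:13  {4,5,6,7,8,9,10}:22
  |U|=8: {0,2,3,4,5,8,9,10}:3  {1,4,5,6,7,8,9,10}:40  {2,3,4,5,7,8,9,10}:16  {3,4,5,6,7,8,9,10}:35
  |U|=9: {0,2,3,4,5,7,8,9,10}:19  {1,3,4,5,6,7,8,9,10}:75  {2,3,4,5,6,7,8,9,10}:51
  start at 0(z): 126
  start at 1(a): 70
sum over floor = 196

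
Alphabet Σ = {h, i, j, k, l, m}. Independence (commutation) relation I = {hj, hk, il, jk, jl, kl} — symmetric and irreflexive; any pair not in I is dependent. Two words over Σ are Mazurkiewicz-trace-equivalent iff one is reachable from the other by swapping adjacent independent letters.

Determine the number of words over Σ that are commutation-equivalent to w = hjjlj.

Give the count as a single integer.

10

piece 0:h — minimal
piece 1:j — minimal
piece 2:j rests on {1:j}
piece 3:l rests on {0:h}
piece 4:j rests on {2:j}
minimal pieces: {0:h, 1:j}
ways to finish when only these pieces remain (= sum over removing one remaining piece with nothing left below it):
  1 left: {3}→1  {4}→1
  2 left: {0,3}→1  {2,4}→1  {3,4}→2
  3 left: {0,3,4}→3  {1,2,4}→1  {2,3,4}→3
  placing 0:h first → 4 extensions
  placing 1:j first → 6 extensions
total linear extensions = 10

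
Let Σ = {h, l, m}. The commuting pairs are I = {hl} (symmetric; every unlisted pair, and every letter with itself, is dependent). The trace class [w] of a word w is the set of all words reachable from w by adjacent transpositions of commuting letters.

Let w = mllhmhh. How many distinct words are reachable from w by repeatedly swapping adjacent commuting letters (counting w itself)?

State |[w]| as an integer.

3

0(m) covers ∅
1(l) covers 0:m
2(l) covers 1:l
3(h) covers 0:m
4(m) covers 2:l, 3:h
5(h) covers 4:m
6(h) covers 5:h
floor of heap: 0:m
completions by unplaced set U, small U first (add the entries for U minus each lowest piece of U):
  |U|=1: {6}:1
  |U|=2: {5,6}:1
  |U|=3: {4,5,6}:1
  |U|=4: {2,4,5,6}:1  {3,4,5,6}:1
  |U|=5: {1,2,4,5,6}:1  {2,3,4,5,6}:2
  start at 0(m): 3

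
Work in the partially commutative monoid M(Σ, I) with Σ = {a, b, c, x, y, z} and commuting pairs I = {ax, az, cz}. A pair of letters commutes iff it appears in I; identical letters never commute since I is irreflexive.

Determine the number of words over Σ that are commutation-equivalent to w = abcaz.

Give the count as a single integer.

3

0(a) covers ∅
1(b) covers 0:a
2(c) covers 1:b
3(a) covers 2:c
4(z) covers 1:b
floor of heap: 0:a
completions by unplaced set U, small U first (add the entries for U minus each lowest piece of U):
  |U|=1: {3}:1  {4}:1
  |U|=2: {2,3}:1  {3,4}:2
  |U|=3: {2,3,4}:3
  start at 0(a): 3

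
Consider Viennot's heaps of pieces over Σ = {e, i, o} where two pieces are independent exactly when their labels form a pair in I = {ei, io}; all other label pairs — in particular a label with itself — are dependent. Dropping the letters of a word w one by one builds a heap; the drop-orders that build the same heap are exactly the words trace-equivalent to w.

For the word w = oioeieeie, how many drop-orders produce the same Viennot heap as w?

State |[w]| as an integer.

#0=o has no predecessor
#1=i has no predecessor
#2=o depends on [0:o]
#3=e depends on [2:o]
#4=i depends on [1:i]
#5=e depends on [3:e]
#6=e depends on [5:e]
#7=i depends on [4:i]
#8=e depends on [6:e]
sources: [0:o, 1:i]
N(rest) = Σ N(rest − s) over sources s of rest; N(one piece) = 1:
  size 1 → [7]=1  [8]=1
  size 2 → [4,7]=1  [6,8]=1  [7,8]=2
  size 3 → [1,4,7]=1  [4,7,8]=3  [5,6,8]=1  [6,7,8]=3
  size 4 → [1,4,7,8]=4  [3,5,6,8]=1  [4,6,7,8]=6  [5,6,7,8]=4
  size 5 → [1,4,6,7,8]=10  [2,3,5,6,8]=1  [3,5,6,7,8]=5  [4,5,6,7,8]=10
  size 6 → [0,2,3,5,6,8]=1  [1,4,5,6,7,8]=20  [2,3,5,6,7,8]=6  [3,4,5,6,7,8]=15
  size 7 → [0,2,3,5,6,7,8]=7  [1,3,4,5,6,7,8]=35  [2,3,4,5,6,7,8]=21
  first=0(o) contributes 56
  first=1(i) contributes 28
|[w]| = 84

84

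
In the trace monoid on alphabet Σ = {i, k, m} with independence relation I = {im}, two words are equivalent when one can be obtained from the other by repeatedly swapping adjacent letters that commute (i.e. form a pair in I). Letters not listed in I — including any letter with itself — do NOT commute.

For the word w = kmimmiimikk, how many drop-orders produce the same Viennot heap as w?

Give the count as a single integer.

70

piece 0:k — minimal
piece 1:m rests on {0:k}
piece 2:i rests on {0:k}
piece 3:m rests on {1:m}
piece 4:m rests on {3:m}
piece 5:i rests on {2:i}
piece 6:i rests on {5:i}
piece 7:m rests on {4:m}
piece 8:i rests on {6:i}
piece 9:k rests on {7:m, 8:i}
piece 10:k rests on {9:k}
minimal pieces: {0:k}
ways to finish when only these pieces remain (= sum over removing one remaining piece with nothing left below it):
  1 left: {10}→1
  2 left: {9,10}→1
  3 left: {7,9,10}→1  {8,9,10}→1
  4 left: {4,7,9,10}→1  {6,8,9,10}→1  {7,8,9,10}→2
  5 left: {3,4,7,9,10}→1  {4,7,8,9,10}→3  {5,6,8,9,10}→1  {6,7,8,9,10}→3
  6 left: {1,3,4,7,9,10}→1  {2,5,6,8,9,10}→1  {3,4,7,8,9,10}→4  {4,6,7,8,9,10}→6  {5,6,7,8,9,10}→4
  7 left: {1,3,4,7,8,9,10}→5  {2,5,6,7,8,9,10}→5  {3,4,6,7,8,9,10}→10  {4,5,6,7,8,9,10}→10
  8 left: {1,3,4,6,7,8,9,10}→15  {2,4,5,6,7,8,9,10}→15  {3,4,5,6,7,8,9,10}→20
  9 left: {1,3,4,5,6,7,8,9,10}→35  {2,3,4,5,6,7,8,9,10}→35
  placing 0:k first → 70 extensions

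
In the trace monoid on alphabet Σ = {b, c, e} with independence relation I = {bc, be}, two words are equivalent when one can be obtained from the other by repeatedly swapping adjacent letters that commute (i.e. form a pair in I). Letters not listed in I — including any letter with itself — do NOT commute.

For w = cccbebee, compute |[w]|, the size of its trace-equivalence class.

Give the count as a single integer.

28

drop 0:c onto floor
drop 1:c onto {0:c}
drop 2:c onto {1:c}
drop 3:b onto floor
drop 4:e onto {2:c}
drop 5:b onto {3:b}
drop 6:e onto {4:e}
drop 7:e onto {6:e}
ground layer = {0:c, 3:b}
drop-orders for the pieces not yet dropped (sum over which currently-grounded one goes next):
  1 to go: {5} 1  {7} 1
  2 to go: {3,5} 1  {5,7} 2  {6,7} 1
  3 to go: {3,5,7} 3  {4,6,7} 1  {5,6,7} 3
  4 to go: {2,4,6,7} 1  {3,5,6,7} 6  {4,5,6,7} 4
  5 to go: {1,2,4,6,7} 1  {2,4,5,6,7} 5  {3,4,5,6,7} 10
  6 to go: {0,1,2,4,6,7} 1  {1,2,4,5,6,7} 6  {2,3,4,5,6,7} 15
  if 0:c drops first: 21 orders
  if 3:b drops first: 7 orders
heap linearizations: 28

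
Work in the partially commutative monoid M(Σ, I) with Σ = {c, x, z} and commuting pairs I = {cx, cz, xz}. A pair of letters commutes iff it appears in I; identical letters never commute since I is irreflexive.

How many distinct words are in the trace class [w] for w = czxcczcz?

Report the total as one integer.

piece 0:c — minimal
piece 1:z — minimal
piece 2:x — minimal
piece 3:c rests on {0:c}
piece 4:c rests on {3:c}
piece 5:z rests on {1:z}
piece 6:c rests on {4:c}
piece 7:z rests on {5:z}
minimal pieces: {0:c, 1:z, 2:x}
ways to finish when only these pieces remain (= sum over removing one remaining piece with nothing left below it):
  1 left: {2}→1  {6}→1  {7}→1
  2 left: {2,6}→2  {2,7}→2  {4,6}→1  {5,7}→1  {6,7}→2
  3 left: {1,5,7}→1  {2,4,6}→3  {2,5,7}→3  {2,6,7}→6  {3,4,6}→1  {4,6,7}→3  {5,6,7}→3
  4 left: {0,3,4,6}→1  {1,2,5,7}→4  {1,5,6,7}→4  {2,3,4,6}→4  {2,4,6,7}→12  {2,5,6,7}→12  {3,4,6,7}→4  {4,5,6,7}→6
  5 left: {0,2,3,4,6}→5  {0,3,4,6,7}→5  {1,2,5,6,7}→20  {1,4,5,6,7}→10  {2,3,4,6,7}→20  {2,4,5,6,7}→30  {3,4,5,6,7}→10
  6 left: {0,2,3,4,6,7}→30  {0,3,4,5,6,7}→15  {1,2,4,5,6,7}→60  {1,3,4,5,6,7}→20  {2,3,4,5,6,7}→60
  placing 0:c first → 140 extensions
  placing 1:z first → 105 extensions
  placing 2:x first → 35 extensions
total linear extensions = 280

280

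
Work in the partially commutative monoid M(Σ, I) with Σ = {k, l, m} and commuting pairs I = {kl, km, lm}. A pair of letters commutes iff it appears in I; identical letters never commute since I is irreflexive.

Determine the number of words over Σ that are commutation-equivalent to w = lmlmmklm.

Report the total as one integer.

280

drop 0:l onto floor
drop 1:m onto floor
drop 2:l onto {0:l}
drop 3:m onto {1:m}
drop 4:m onto {3:m}
drop 5:k onto floor
drop 6:l onto {2:l}
drop 7:m onto {4:m}
ground layer = {0:l, 1:m, 5:k}
drop-orders for the pieces not yet dropped (sum over which currently-grounded one goes next):
  1 to go: {5} 1  {6} 1  {7} 1
  2 to go: {2,6} 1  {4,7} 1  {5,6} 2  {5,7} 2  {6,7} 2
  3 to go: {0,2,6} 1  {2,5,6} 3  {2,6,7} 3  {3,4,7} 1  {4,5,7} 3  {4,6,7} 3  {5,6,7} 6
  4 to go: {0,2,5,6} 4  {0,2,6,7} 4  {1,3,4,7} 1  {2,4,6,7} 6  {2,5,6,7} 12  {3,4,5,7} 4  {3,4,6,7} 4  {4,5,6,7} 12
  5 to go: {0,2,4,6,7} 10  {0,2,5,6,7} 20  {1,3,4,5,7} 5  {1,3,4,6,7} 5  {2,3,4,6,7} 10  {2,4,5,6,7} 30  {3,4,5,6,7} 20
  6 to go: {0,2,3,4,6,7} 20  {0,2,4,5,6,7} 60  {1,2,3,4,6,7} 15  {1,3,4,5,6,7} 30  {2,3,4,5,6,7} 60
  if 0:l drops first: 105 orders
  if 1:m drops first: 140 orders
  if 5:k drops first: 35 orders
heap linearizations: 280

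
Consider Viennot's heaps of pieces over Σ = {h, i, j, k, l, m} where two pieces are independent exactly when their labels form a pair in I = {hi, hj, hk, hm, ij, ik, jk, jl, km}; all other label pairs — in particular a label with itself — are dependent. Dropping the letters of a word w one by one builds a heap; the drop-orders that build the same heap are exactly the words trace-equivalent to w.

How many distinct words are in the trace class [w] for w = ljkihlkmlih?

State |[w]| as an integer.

156

drop 0:l onto floor
drop 1:j onto floor
drop 2:k onto {0:l}
drop 3:i onto {0:l}
drop 4:h onto {0:l}
drop 5:l onto {2:k, 3:i, 4:h}
drop 6:k onto {5:l}
drop 7:m onto {1:j, 5:l}
drop 8:l onto {6:k, 7:m}
drop 9:i onto {8:l}
drop 10:h onto {8:l}
ground layer = {0:l, 1:j}
drop-orders for the pieces not yet dropped (sum over which currently-grounded one goes next):
  1 to go: {9} 1  {10} 1
  2 to go: {9,10} 2
  3 to go: {8,9,10} 2
  4 to go: {6,8,9,10} 2  {7,8,9,10} 2
  5 to go: {1,7,8,9,10} 2  {6,7,8,9,10} 4
  6 to go: {1,6,7,8,9,10} 6  {5,6,7,8,9,10} 4
  7 to go: {1,5,6,7,8,9,10} 10  {2,5,6,7,8,9,10} 4  {3,5,6,7,8,9,10} 4  {4,5,6,7,8,9,10} 4
  8 to go: {1,2,5,6,7,8,9,10} 14  {1,3,5,6,7,8,9,10} 14  {1,4,5,6,7,8,9,10} 14  {2,3,5,6,7,8,9,10} 8  {2,4,5,6,7,8,9,10} 8  {3,4,5,6,7,8,9,10} 8
  9 to go: {1,2,3,5,6,7,8,9,10} 36  {1,2,4,5,6,7,8,9,10} 36  {1,3,4,5,6,7,8,9,10} 36  {2,3,4,5,6,7,8,9,10} 24
  if 0:l drops first: 132 orders
  if 1:j drops first: 24 orders
heap linearizations: 156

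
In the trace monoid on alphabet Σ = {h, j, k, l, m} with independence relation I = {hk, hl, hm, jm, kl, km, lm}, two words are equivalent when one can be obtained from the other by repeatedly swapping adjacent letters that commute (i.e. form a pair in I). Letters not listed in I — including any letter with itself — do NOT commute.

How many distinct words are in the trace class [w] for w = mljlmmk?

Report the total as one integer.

#0=m has no predecessor
#1=l has no predecessor
#2=j depends on [1:l]
#3=l depends on [2:j]
#4=m depends on [0:m]
#5=m depends on [4:m]
#6=k depends on [2:j]
sources: [0:m, 1:l]
N(rest) = Σ N(rest − s) over sources s of rest; N(one piece) = 1:
  size 1 → [3]=1  [5]=1  [6]=1
  size 2 → [3,5]=2  [3,6]=2  [4,5]=1  [5,6]=2
  size 3 → [0,4,5]=1  [2,3,6]=2  [3,4,5]=3  [3,5,6]=6  [4,5,6]=3
  size 4 → [0,3,4,5]=4  [0,4,5,6]=4  [1,2,3,6]=2  [2,3,5,6]=8  [3,4,5,6]=12
  size 5 → [0,3,4,5,6]=20  [1,2,3,5,6]=10  [2,3,4,5,6]=20
  first=0(m) contributes 30
  first=1(l) contributes 40
|[w]| = 70

70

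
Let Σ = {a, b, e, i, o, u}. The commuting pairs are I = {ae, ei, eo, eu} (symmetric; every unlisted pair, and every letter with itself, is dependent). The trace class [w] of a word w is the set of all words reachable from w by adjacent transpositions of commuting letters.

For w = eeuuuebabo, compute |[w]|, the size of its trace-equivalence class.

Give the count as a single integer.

20

0(e) covers ∅
1(e) covers 0:e
2(u) covers ∅
3(u) covers 2:u
4(u) covers 3:u
5(e) covers 1:e
6(b) covers 4:u, 5:e
7(a) covers 6:b
8(b) covers 7:a
9(o) covers 8:b
floor of heap: 0:e, 2:u
completions by unplaced set U, small U first (add the entries for U minus each lowest piece of U):
  |U|=1: {9}:1
  |U|=2: {8,9}:1
  |U|=3: {7,8,9}:1
  |U|=4: {6,7,8,9}:1
  |U|=5: {4,6,7,8,9}:1  {5,6,7,8,9}:1
  |U|=6: {1,5,6,7,8,9}:1  {3,4,6,7,8,9}:1  {4,5,6,7,8,9}:2
  |U|=7: {0,1,5,6,7,8,9}:1  {1,4,5,6,7,8,9}:3  {2,3,4,6,7,8,9}:1  {3,4,5,6,7,8,9}:3
  |U|=8: {0,1,4,5,6,7,8,9}:4  {1,3,4,5,6,7,8,9}:6  {2,3,4,5,6,7,8,9}:4
  start at 0(e): 10
  start at 2(u): 10
sum over floor = 20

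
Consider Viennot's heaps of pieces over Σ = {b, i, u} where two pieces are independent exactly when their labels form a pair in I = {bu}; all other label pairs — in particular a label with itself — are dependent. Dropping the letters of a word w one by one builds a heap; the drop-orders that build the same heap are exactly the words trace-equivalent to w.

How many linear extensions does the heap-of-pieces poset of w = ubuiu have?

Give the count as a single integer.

0(u) covers ∅
1(b) covers ∅
2(u) covers 0:u
3(i) covers 1:b, 2:u
4(u) covers 3:i
floor of heap: 0:u, 1:b
completions by unplaced set U, small U first (add the entries for U minus each lowest piece of U):
  |U|=1: {4}:1
  |U|=2: {3,4}:1
  |U|=3: {1,3,4}:1  {2,3,4}:1
  start at 0(u): 2
  start at 1(b): 1
sum over floor = 3

3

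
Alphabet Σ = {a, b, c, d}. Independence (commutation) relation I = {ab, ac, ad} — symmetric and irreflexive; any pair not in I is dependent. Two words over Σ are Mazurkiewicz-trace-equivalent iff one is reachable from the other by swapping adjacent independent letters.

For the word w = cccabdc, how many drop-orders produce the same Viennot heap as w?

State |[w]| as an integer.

7

0(c) covers ∅
1(c) covers 0:c
2(c) covers 1:c
3(a) covers ∅
4(b) covers 2:c
5(d) covers 4:b
6(c) covers 5:d
floor of heap: 0:c, 3:a
completions by unplaced set U, small U first (add the entries for U minus each lowest piece of U):
  |U|=1: {3}:1  {6}:1
  |U|=2: {3,6}:2  {5,6}:1
  |U|=3: {3,5,6}:3  {4,5,6}:1
  |U|=4: {2,4,5,6}:1  {3,4,5,6}:4
  |U|=5: {1,2,4,5,6}:1  {2,3,4,5,6}:5
  start at 0(c): 6
  start at 3(a): 1
sum over floor = 7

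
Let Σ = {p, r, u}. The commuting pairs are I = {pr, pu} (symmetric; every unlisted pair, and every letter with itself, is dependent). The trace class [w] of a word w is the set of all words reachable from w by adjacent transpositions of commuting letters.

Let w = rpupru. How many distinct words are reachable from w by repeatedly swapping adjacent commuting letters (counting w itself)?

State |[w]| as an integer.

piece 0:r — minimal
piece 1:p — minimal
piece 2:u rests on {0:r}
piece 3:p rests on {1:p}
piece 4:r rests on {2:u}
piece 5:u rests on {4:r}
minimal pieces: {0:r, 1:p}
ways to finish when only these pieces remain (= sum over removing one remaining piece with nothing left below it):
  1 left: {3}→1  {5}→1
  2 left: {1,3}→1  {3,5}→2  {4,5}→1
  3 left: {1,3,5}→3  {2,4,5}→1  {3,4,5}→3
  4 left: {0,2,4,5}→1  {1,3,4,5}→6  {2,3,4,5}→4
  placing 0:r first → 10 extensions
  placing 1:p first → 5 extensions
total linear extensions = 15

15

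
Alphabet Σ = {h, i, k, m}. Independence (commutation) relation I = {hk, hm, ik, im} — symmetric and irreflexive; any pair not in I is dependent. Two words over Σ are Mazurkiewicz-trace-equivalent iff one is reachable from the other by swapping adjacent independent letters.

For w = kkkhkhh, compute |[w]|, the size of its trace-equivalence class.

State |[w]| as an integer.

35

piece 0:k — minimal
piece 1:k rests on {0:k}
piece 2:k rests on {1:k}
piece 3:h — minimal
piece 4:k rests on {2:k}
piece 5:h rests on {3:h}
piece 6:h rests on {5:h}
minimal pieces: {0:k, 3:h}
ways to finish when only these pieces remain (= sum over removing one remaining piece with nothing left below it):
  1 left: {4}→1  {6}→1
  2 left: {2,4}→1  {4,6}→2  {5,6}→1
  3 left: {1,2,4}→1  {2,4,6}→3  {3,5,6}→1  {4,5,6}→3
  4 left: {0,1,2,4}→1  {1,2,4,6}→4  {2,4,5,6}→6  {3,4,5,6}→4
  5 left: {0,1,2,4,6}→5  {1,2,4,5,6}→10  {2,3,4,5,6}→10
  placing 0:k first → 20 extensions
  placing 3:h first → 15 extensions
total linear extensions = 35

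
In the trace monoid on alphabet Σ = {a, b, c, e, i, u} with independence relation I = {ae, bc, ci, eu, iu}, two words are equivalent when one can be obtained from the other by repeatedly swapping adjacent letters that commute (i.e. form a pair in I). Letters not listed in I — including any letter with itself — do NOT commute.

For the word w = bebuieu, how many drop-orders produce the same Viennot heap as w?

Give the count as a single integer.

6

piece 0:b — minimal
piece 1:e rests on {0:b}
piece 2:b rests on {1:e}
piece 3:u rests on {2:b}
piece 4:i rests on {2:b}
piece 5:e rests on {4:i}
piece 6:u rests on {3:u}
minimal pieces: {0:b}
ways to finish when only these pieces remain (= sum over removing one remaining piece with nothing left below it):
  1 left: {5}→1  {6}→1
  2 left: {3,6}→1  {4,5}→1  {5,6}→2
  3 left: {3,5,6}→3  {4,5,6}→3
  4 left: {3,4,5,6}→6
  5 left: {2,3,4,5,6}→6
  placing 0:b first → 6 extensions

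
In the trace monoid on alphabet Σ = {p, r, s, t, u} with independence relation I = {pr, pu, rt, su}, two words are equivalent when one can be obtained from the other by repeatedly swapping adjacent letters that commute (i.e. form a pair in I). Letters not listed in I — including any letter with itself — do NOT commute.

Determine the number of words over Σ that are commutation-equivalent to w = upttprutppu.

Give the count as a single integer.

48

#0=u has no predecessor
#1=p has no predecessor
#2=t depends on [0:u, 1:p]
#3=t depends on [2:t]
#4=p depends on [3:t]
#5=r depends on [0:u]
#6=u depends on [3:t, 5:r]
#7=t depends on [4:p, 6:u]
#8=p depends on [7:t]
#9=p depends on [8:p]
#10=u depends on [7:t]
sources: [0:u, 1:p]
N(rest) = Σ N(rest − s) over sources s of rest; N(one piece) = 1:
  size 1 → [9]=1  [10]=1
  size 2 → [8,9]=1  [9,10]=2
  size 3 → [8,9,10]=3
  size 4 → [7,8,9,10]=3
  size 5 → [4,7,8,9,10]=3  [6,7,8,9,10]=3
  size 6 → [4,6,7,8,9,10]=6  [5,6,7,8,9,10]=3
  size 7 → [3,4,6,7,8,9,10]=6  [4,5,6,7,8,9,10]=9
  size 8 → [2,3,4,6,7,8,9,10]=6  [3,4,5,6,7,8,9,10]=15
  size 9 → [1,2,3,4,6,7,8,9,10]=6  [2,3,4,5,6,7,8,9,10]=21
  first=0(u) contributes 27
  first=1(p) contributes 21
|[w]| = 48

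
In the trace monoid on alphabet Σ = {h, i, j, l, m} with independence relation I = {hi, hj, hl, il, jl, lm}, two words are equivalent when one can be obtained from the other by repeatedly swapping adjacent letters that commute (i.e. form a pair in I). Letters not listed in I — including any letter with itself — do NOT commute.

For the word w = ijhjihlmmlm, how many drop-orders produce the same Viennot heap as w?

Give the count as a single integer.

#0=i has no predecessor
#1=j depends on [0:i]
#2=h has no predecessor
#3=j depends on [1:j]
#4=i depends on [3:j]
#5=h depends on [2:h]
#6=l has no predecessor
#7=m depends on [4:i, 5:h]
#8=m depends on [7:m]
#9=l depends on [6:l]
#10=m depends on [8:m]
sources: [0:i, 2:h, 6:l]
N(rest) = Σ N(rest − s) over sources s of rest; N(one piece) = 1:
  size 1 → [9]=1  [10]=1
  size 2 → [6,9]=1  [8,10]=1  [9,10]=2
  size 3 → [6,9,10]=3  [7,8,10]=1  [8,9,10]=3
  size 4 → [4,7,8,10]=1  [5,7,8,10]=1  [6,8,9,10]=6  [7,8,9,10]=4
  size 5 → [2,5,7,8,10]=1  [3,4,7,8,10]=1  [4,5,7,8,10]=2  [4,7,8,9,10]=5  [5,7,8,9,10]=5  [6,7,8,9,10]=10
  size 6 → [1,3,4,7,8,10]=1  [2,4,5,7,8,10]=3  [2,5,7,8,9,10]=6  [3,4,5,7,8,10]=3  [3,4,7,8,9,10]=6  [4,5,7,8,9,10]=12  [4,6,7,8,9,10]=15  [5,6,7,8,9,10]=15
  size 7 → [0,1,3,4,7,8,10]=1  [1,3,4,5,7,8,10]=4  [1,3,4,7,8,9,10]=7  [2,3,4,5,7,8,10]=6  [2,4,5,7,8,9,10]=21  [2,5,6,7,8,9,10]=21  [3,4,5,7,8,9,10]=21  [3,4,6,7,8,9,10]=21  [4,5,6,7,8,9,10]=42
  size 8 → [0,1,3,4,5,7,8,10]=5  [0,1,3,4,7,8,9,10]=8  [1,2,3,4,5,7,8,10]=10  [1,3,4,5,7,8,9,10]=32  [1,3,4,6,7,8,9,10]=28  [2,3,4,5,7,8,9,10]=48  [2,4,5,6,7,8,9,10]=84  [3,4,5,6,7,8,9,10]=84
  size 9 → [0,1,2,3,4,5,7,8,10]=15  [0,1,3,4,5,7,8,9,10]=45  [0,1,3,4,6,7,8,9,10]=36  [1,2,3,4,5,7,8,9,10]=90  [1,3,4,5,6,7,8,9,10]=144  [2,3,4,5,6,7,8,9,10]=216
  first=0(i) contributes 450
  first=2(h) contributes 225
  first=6(l) contributes 150
|[w]| = 825

825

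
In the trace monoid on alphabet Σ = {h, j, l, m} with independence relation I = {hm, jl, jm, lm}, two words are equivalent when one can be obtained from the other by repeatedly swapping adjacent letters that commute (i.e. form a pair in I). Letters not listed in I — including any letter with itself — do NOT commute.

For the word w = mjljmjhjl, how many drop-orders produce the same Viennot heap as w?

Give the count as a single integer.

288

drop 0:m onto floor
drop 1:j onto floor
drop 2:l onto floor
drop 3:j onto {1:j}
drop 4:m onto {0:m}
drop 5:j onto {3:j}
drop 6:h onto {2:l, 5:j}
drop 7:j onto {6:h}
drop 8:l onto {6:h}
ground layer = {0:m, 1:j, 2:l}
drop-orders for the pieces not yet dropped (sum over which currently-grounded one goes next):
  1 to go: {4} 1  {7} 1  {8} 1
  2 to go: {0,4} 1  {4,7} 2  {4,8} 2  {7,8} 2
  3 to go: {0,4,7} 3  {0,4,8} 3  {4,7,8} 6  {6,7,8} 2
  4 to go: {0,4,7,8} 12  {2,6,7,8} 2  {4,6,7,8} 8  {5,6,7,8} 2
  5 to go: {0,4,6,7,8} 20  {2,4,6,7,8} 10  {2,5,6,7,8} 4  {3,5,6,7,8} 2  {4,5,6,7,8} 10
  6 to go: {0,2,4,6,7,8} 30  {0,4,5,6,7,8} 30  {1,3,5,6,7,8} 2  {2,3,5,6,7,8} 6  {2,4,5,6,7,8} 24  {3,4,5,6,7,8} 12
  7 to go: {0,2,4,5,6,7,8} 84  {0,3,4,5,6,7,8} 42  {1,2,3,5,6,7,8} 8  {1,3,4,5,6,7,8} 14  {2,3,4,5,6,7,8} 42
  if 0:m drops first: 64 orders
  if 1:j drops first: 168 orders
  if 2:l drops first: 56 orders
heap linearizations: 288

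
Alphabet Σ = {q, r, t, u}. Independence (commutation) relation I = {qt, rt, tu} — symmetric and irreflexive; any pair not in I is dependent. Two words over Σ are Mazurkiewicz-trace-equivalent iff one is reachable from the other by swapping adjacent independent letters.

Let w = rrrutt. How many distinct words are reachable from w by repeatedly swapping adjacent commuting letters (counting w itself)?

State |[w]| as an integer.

piece 0:r — minimal
piece 1:r rests on {0:r}
piece 2:r rests on {1:r}
piece 3:u rests on {2:r}
piece 4:t — minimal
piece 5:t rests on {4:t}
minimal pieces: {0:r, 4:t}
ways to finish when only these pieces remain (= sum over removing one remaining piece with nothing left below it):
  1 left: {3}→1  {5}→1
  2 left: {2,3}→1  {3,5}→2  {4,5}→1
  3 left: {1,2,3}→1  {2,3,5}→3  {3,4,5}→3
  4 left: {0,1,2,3}→1  {1,2,3,5}→4  {2,3,4,5}→6
  placing 0:r first → 10 extensions
  placing 4:t first → 5 extensions
total linear extensions = 15

15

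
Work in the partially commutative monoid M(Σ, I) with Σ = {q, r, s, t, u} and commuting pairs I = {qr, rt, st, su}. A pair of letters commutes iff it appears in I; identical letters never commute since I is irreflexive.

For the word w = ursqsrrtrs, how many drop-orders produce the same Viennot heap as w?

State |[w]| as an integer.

6

#0=u has no predecessor
#1=r depends on [0:u]
#2=s depends on [1:r]
#3=q depends on [2:s]
#4=s depends on [3:q]
#5=r depends on [4:s]
#6=r depends on [5:r]
#7=t depends on [3:q]
#8=r depends on [6:r]
#9=s depends on [8:r]
sources: [0:u]
N(rest) = Σ N(rest − s) over sources s of rest; N(one piece) = 1:
  size 1 → [7]=1  [9]=1
  size 2 → [7,9]=2  [8,9]=1
  size 3 → [6,8,9]=1  [7,8,9]=3
  size 4 → [5,6,8,9]=1  [6,7,8,9]=4
  size 5 → [4,5,6,8,9]=1  [5,6,7,8,9]=5
  size 6 → [4,5,6,7,8,9]=6
  size 7 → [3,4,5,6,7,8,9]=6
  size 8 → [2,3,4,5,6,7,8,9]=6
  first=0(u) contributes 6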